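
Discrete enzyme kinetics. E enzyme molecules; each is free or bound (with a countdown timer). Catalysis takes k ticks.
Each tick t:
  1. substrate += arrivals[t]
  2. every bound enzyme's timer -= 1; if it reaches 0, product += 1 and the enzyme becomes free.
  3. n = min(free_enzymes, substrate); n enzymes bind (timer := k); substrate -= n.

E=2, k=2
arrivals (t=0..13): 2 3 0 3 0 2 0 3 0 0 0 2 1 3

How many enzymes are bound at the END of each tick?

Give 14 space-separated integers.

Answer: 2 2 2 2 2 2 2 2 2 2 2 2 2 2

Derivation:
t=0: arr=2 -> substrate=0 bound=2 product=0
t=1: arr=3 -> substrate=3 bound=2 product=0
t=2: arr=0 -> substrate=1 bound=2 product=2
t=3: arr=3 -> substrate=4 bound=2 product=2
t=4: arr=0 -> substrate=2 bound=2 product=4
t=5: arr=2 -> substrate=4 bound=2 product=4
t=6: arr=0 -> substrate=2 bound=2 product=6
t=7: arr=3 -> substrate=5 bound=2 product=6
t=8: arr=0 -> substrate=3 bound=2 product=8
t=9: arr=0 -> substrate=3 bound=2 product=8
t=10: arr=0 -> substrate=1 bound=2 product=10
t=11: arr=2 -> substrate=3 bound=2 product=10
t=12: arr=1 -> substrate=2 bound=2 product=12
t=13: arr=3 -> substrate=5 bound=2 product=12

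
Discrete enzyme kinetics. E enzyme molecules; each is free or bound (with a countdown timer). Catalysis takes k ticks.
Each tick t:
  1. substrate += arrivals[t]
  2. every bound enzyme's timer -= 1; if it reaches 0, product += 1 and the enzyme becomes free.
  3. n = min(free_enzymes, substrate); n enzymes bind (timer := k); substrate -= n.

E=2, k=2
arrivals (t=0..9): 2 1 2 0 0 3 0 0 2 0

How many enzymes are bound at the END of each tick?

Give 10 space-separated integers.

t=0: arr=2 -> substrate=0 bound=2 product=0
t=1: arr=1 -> substrate=1 bound=2 product=0
t=2: arr=2 -> substrate=1 bound=2 product=2
t=3: arr=0 -> substrate=1 bound=2 product=2
t=4: arr=0 -> substrate=0 bound=1 product=4
t=5: arr=3 -> substrate=2 bound=2 product=4
t=6: arr=0 -> substrate=1 bound=2 product=5
t=7: arr=0 -> substrate=0 bound=2 product=6
t=8: arr=2 -> substrate=1 bound=2 product=7
t=9: arr=0 -> substrate=0 bound=2 product=8

Answer: 2 2 2 2 1 2 2 2 2 2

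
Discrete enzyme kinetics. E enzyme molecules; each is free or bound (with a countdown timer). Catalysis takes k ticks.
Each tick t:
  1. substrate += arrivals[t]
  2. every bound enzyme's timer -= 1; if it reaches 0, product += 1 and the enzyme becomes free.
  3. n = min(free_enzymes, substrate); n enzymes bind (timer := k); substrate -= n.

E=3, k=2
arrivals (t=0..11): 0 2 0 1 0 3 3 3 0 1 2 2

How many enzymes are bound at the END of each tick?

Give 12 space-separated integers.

Answer: 0 2 2 1 1 3 3 3 3 3 3 3

Derivation:
t=0: arr=0 -> substrate=0 bound=0 product=0
t=1: arr=2 -> substrate=0 bound=2 product=0
t=2: arr=0 -> substrate=0 bound=2 product=0
t=3: arr=1 -> substrate=0 bound=1 product=2
t=4: arr=0 -> substrate=0 bound=1 product=2
t=5: arr=3 -> substrate=0 bound=3 product=3
t=6: arr=3 -> substrate=3 bound=3 product=3
t=7: arr=3 -> substrate=3 bound=3 product=6
t=8: arr=0 -> substrate=3 bound=3 product=6
t=9: arr=1 -> substrate=1 bound=3 product=9
t=10: arr=2 -> substrate=3 bound=3 product=9
t=11: arr=2 -> substrate=2 bound=3 product=12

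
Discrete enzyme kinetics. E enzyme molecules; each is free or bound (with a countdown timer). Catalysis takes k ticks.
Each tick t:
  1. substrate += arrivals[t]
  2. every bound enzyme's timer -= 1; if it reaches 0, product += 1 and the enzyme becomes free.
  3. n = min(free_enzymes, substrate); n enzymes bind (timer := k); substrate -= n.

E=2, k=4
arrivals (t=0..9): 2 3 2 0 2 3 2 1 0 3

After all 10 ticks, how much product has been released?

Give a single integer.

Answer: 4

Derivation:
t=0: arr=2 -> substrate=0 bound=2 product=0
t=1: arr=3 -> substrate=3 bound=2 product=0
t=2: arr=2 -> substrate=5 bound=2 product=0
t=3: arr=0 -> substrate=5 bound=2 product=0
t=4: arr=2 -> substrate=5 bound=2 product=2
t=5: arr=3 -> substrate=8 bound=2 product=2
t=6: arr=2 -> substrate=10 bound=2 product=2
t=7: arr=1 -> substrate=11 bound=2 product=2
t=8: arr=0 -> substrate=9 bound=2 product=4
t=9: arr=3 -> substrate=12 bound=2 product=4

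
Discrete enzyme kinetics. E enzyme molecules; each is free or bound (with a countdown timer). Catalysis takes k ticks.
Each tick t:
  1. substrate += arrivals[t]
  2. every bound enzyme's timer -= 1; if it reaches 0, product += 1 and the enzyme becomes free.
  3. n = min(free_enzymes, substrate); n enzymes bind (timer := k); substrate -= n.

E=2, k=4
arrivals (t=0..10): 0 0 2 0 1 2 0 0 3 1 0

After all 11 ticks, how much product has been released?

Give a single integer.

Answer: 4

Derivation:
t=0: arr=0 -> substrate=0 bound=0 product=0
t=1: arr=0 -> substrate=0 bound=0 product=0
t=2: arr=2 -> substrate=0 bound=2 product=0
t=3: arr=0 -> substrate=0 bound=2 product=0
t=4: arr=1 -> substrate=1 bound=2 product=0
t=5: arr=2 -> substrate=3 bound=2 product=0
t=6: arr=0 -> substrate=1 bound=2 product=2
t=7: arr=0 -> substrate=1 bound=2 product=2
t=8: arr=3 -> substrate=4 bound=2 product=2
t=9: arr=1 -> substrate=5 bound=2 product=2
t=10: arr=0 -> substrate=3 bound=2 product=4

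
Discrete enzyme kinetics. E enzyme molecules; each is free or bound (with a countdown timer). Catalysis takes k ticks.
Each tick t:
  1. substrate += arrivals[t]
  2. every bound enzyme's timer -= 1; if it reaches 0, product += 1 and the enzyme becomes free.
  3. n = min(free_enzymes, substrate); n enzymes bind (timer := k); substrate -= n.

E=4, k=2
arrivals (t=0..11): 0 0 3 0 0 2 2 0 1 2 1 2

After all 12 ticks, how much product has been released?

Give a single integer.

t=0: arr=0 -> substrate=0 bound=0 product=0
t=1: arr=0 -> substrate=0 bound=0 product=0
t=2: arr=3 -> substrate=0 bound=3 product=0
t=3: arr=0 -> substrate=0 bound=3 product=0
t=4: arr=0 -> substrate=0 bound=0 product=3
t=5: arr=2 -> substrate=0 bound=2 product=3
t=6: arr=2 -> substrate=0 bound=4 product=3
t=7: arr=0 -> substrate=0 bound=2 product=5
t=8: arr=1 -> substrate=0 bound=1 product=7
t=9: arr=2 -> substrate=0 bound=3 product=7
t=10: arr=1 -> substrate=0 bound=3 product=8
t=11: arr=2 -> substrate=0 bound=3 product=10

Answer: 10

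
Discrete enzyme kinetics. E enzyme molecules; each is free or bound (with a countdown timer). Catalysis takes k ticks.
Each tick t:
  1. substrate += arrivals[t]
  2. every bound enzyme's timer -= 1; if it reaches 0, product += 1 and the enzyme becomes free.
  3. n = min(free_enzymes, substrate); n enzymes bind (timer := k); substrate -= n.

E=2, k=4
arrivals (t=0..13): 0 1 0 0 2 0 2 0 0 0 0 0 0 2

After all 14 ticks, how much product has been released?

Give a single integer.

Answer: 5

Derivation:
t=0: arr=0 -> substrate=0 bound=0 product=0
t=1: arr=1 -> substrate=0 bound=1 product=0
t=2: arr=0 -> substrate=0 bound=1 product=0
t=3: arr=0 -> substrate=0 bound=1 product=0
t=4: arr=2 -> substrate=1 bound=2 product=0
t=5: arr=0 -> substrate=0 bound=2 product=1
t=6: arr=2 -> substrate=2 bound=2 product=1
t=7: arr=0 -> substrate=2 bound=2 product=1
t=8: arr=0 -> substrate=1 bound=2 product=2
t=9: arr=0 -> substrate=0 bound=2 product=3
t=10: arr=0 -> substrate=0 bound=2 product=3
t=11: arr=0 -> substrate=0 bound=2 product=3
t=12: arr=0 -> substrate=0 bound=1 product=4
t=13: arr=2 -> substrate=0 bound=2 product=5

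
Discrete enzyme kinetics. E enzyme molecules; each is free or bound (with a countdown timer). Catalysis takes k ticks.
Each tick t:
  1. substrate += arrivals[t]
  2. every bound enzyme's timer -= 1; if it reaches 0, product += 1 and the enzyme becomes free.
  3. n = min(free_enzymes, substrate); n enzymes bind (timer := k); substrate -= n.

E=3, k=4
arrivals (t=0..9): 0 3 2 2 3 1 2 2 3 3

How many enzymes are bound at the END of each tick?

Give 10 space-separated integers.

t=0: arr=0 -> substrate=0 bound=0 product=0
t=1: arr=3 -> substrate=0 bound=3 product=0
t=2: arr=2 -> substrate=2 bound=3 product=0
t=3: arr=2 -> substrate=4 bound=3 product=0
t=4: arr=3 -> substrate=7 bound=3 product=0
t=5: arr=1 -> substrate=5 bound=3 product=3
t=6: arr=2 -> substrate=7 bound=3 product=3
t=7: arr=2 -> substrate=9 bound=3 product=3
t=8: arr=3 -> substrate=12 bound=3 product=3
t=9: arr=3 -> substrate=12 bound=3 product=6

Answer: 0 3 3 3 3 3 3 3 3 3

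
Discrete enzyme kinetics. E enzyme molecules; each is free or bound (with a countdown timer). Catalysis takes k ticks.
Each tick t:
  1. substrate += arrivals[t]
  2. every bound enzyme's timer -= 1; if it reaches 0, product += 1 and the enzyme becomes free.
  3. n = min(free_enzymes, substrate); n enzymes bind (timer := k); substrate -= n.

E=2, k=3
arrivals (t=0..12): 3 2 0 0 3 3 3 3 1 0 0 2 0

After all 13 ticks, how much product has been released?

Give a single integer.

t=0: arr=3 -> substrate=1 bound=2 product=0
t=1: arr=2 -> substrate=3 bound=2 product=0
t=2: arr=0 -> substrate=3 bound=2 product=0
t=3: arr=0 -> substrate=1 bound=2 product=2
t=4: arr=3 -> substrate=4 bound=2 product=2
t=5: arr=3 -> substrate=7 bound=2 product=2
t=6: arr=3 -> substrate=8 bound=2 product=4
t=7: arr=3 -> substrate=11 bound=2 product=4
t=8: arr=1 -> substrate=12 bound=2 product=4
t=9: arr=0 -> substrate=10 bound=2 product=6
t=10: arr=0 -> substrate=10 bound=2 product=6
t=11: arr=2 -> substrate=12 bound=2 product=6
t=12: arr=0 -> substrate=10 bound=2 product=8

Answer: 8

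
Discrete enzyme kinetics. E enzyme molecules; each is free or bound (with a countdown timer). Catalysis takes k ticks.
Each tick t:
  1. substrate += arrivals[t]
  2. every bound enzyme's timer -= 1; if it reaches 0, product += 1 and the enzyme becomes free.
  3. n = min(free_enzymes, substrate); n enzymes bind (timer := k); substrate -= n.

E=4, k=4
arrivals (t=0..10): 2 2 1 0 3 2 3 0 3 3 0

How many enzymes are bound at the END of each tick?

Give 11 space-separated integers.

t=0: arr=2 -> substrate=0 bound=2 product=0
t=1: arr=2 -> substrate=0 bound=4 product=0
t=2: arr=1 -> substrate=1 bound=4 product=0
t=3: arr=0 -> substrate=1 bound=4 product=0
t=4: arr=3 -> substrate=2 bound=4 product=2
t=5: arr=2 -> substrate=2 bound=4 product=4
t=6: arr=3 -> substrate=5 bound=4 product=4
t=7: arr=0 -> substrate=5 bound=4 product=4
t=8: arr=3 -> substrate=6 bound=4 product=6
t=9: arr=3 -> substrate=7 bound=4 product=8
t=10: arr=0 -> substrate=7 bound=4 product=8

Answer: 2 4 4 4 4 4 4 4 4 4 4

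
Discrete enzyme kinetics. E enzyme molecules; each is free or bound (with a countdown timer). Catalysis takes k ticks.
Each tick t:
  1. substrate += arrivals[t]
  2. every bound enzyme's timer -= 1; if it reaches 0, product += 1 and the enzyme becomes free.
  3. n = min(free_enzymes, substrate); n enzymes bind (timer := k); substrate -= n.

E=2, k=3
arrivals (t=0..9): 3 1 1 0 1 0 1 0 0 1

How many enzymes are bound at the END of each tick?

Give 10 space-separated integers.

Answer: 2 2 2 2 2 2 2 2 2 2

Derivation:
t=0: arr=3 -> substrate=1 bound=2 product=0
t=1: arr=1 -> substrate=2 bound=2 product=0
t=2: arr=1 -> substrate=3 bound=2 product=0
t=3: arr=0 -> substrate=1 bound=2 product=2
t=4: arr=1 -> substrate=2 bound=2 product=2
t=5: arr=0 -> substrate=2 bound=2 product=2
t=6: arr=1 -> substrate=1 bound=2 product=4
t=7: arr=0 -> substrate=1 bound=2 product=4
t=8: arr=0 -> substrate=1 bound=2 product=4
t=9: arr=1 -> substrate=0 bound=2 product=6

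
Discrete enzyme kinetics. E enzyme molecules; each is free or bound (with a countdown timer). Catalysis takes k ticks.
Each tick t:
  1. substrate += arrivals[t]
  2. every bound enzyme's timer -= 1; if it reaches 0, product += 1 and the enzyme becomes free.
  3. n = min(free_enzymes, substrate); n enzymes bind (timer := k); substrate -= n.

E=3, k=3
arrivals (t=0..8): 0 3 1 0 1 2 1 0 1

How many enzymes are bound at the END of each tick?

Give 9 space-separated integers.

Answer: 0 3 3 3 2 3 3 3 3

Derivation:
t=0: arr=0 -> substrate=0 bound=0 product=0
t=1: arr=3 -> substrate=0 bound=3 product=0
t=2: arr=1 -> substrate=1 bound=3 product=0
t=3: arr=0 -> substrate=1 bound=3 product=0
t=4: arr=1 -> substrate=0 bound=2 product=3
t=5: arr=2 -> substrate=1 bound=3 product=3
t=6: arr=1 -> substrate=2 bound=3 product=3
t=7: arr=0 -> substrate=0 bound=3 product=5
t=8: arr=1 -> substrate=0 bound=3 product=6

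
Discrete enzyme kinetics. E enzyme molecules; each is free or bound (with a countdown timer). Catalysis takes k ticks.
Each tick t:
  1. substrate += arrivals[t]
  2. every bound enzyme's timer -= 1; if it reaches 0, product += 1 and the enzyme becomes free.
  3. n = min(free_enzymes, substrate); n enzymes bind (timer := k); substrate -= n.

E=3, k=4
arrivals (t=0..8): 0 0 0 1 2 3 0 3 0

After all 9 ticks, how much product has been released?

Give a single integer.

t=0: arr=0 -> substrate=0 bound=0 product=0
t=1: arr=0 -> substrate=0 bound=0 product=0
t=2: arr=0 -> substrate=0 bound=0 product=0
t=3: arr=1 -> substrate=0 bound=1 product=0
t=4: arr=2 -> substrate=0 bound=3 product=0
t=5: arr=3 -> substrate=3 bound=3 product=0
t=6: arr=0 -> substrate=3 bound=3 product=0
t=7: arr=3 -> substrate=5 bound=3 product=1
t=8: arr=0 -> substrate=3 bound=3 product=3

Answer: 3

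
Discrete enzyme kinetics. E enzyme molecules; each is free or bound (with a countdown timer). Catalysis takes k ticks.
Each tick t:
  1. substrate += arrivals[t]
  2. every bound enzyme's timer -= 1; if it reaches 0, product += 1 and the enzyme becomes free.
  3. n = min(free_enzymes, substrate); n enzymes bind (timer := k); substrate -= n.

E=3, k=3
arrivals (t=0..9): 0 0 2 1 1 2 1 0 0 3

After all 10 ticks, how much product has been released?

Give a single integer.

t=0: arr=0 -> substrate=0 bound=0 product=0
t=1: arr=0 -> substrate=0 bound=0 product=0
t=2: arr=2 -> substrate=0 bound=2 product=0
t=3: arr=1 -> substrate=0 bound=3 product=0
t=4: arr=1 -> substrate=1 bound=3 product=0
t=5: arr=2 -> substrate=1 bound=3 product=2
t=6: arr=1 -> substrate=1 bound=3 product=3
t=7: arr=0 -> substrate=1 bound=3 product=3
t=8: arr=0 -> substrate=0 bound=2 product=5
t=9: arr=3 -> substrate=1 bound=3 product=6

Answer: 6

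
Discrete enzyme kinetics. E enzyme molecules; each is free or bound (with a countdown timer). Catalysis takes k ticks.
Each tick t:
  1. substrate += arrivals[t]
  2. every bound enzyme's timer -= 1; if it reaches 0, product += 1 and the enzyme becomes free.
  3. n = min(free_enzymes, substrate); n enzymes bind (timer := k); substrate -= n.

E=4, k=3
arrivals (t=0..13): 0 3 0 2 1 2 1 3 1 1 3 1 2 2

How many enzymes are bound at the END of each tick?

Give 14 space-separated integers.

t=0: arr=0 -> substrate=0 bound=0 product=0
t=1: arr=3 -> substrate=0 bound=3 product=0
t=2: arr=0 -> substrate=0 bound=3 product=0
t=3: arr=2 -> substrate=1 bound=4 product=0
t=4: arr=1 -> substrate=0 bound=3 product=3
t=5: arr=2 -> substrate=1 bound=4 product=3
t=6: arr=1 -> substrate=1 bound=4 product=4
t=7: arr=3 -> substrate=2 bound=4 product=6
t=8: arr=1 -> substrate=2 bound=4 product=7
t=9: arr=1 -> substrate=2 bound=4 product=8
t=10: arr=3 -> substrate=3 bound=4 product=10
t=11: arr=1 -> substrate=3 bound=4 product=11
t=12: arr=2 -> substrate=4 bound=4 product=12
t=13: arr=2 -> substrate=4 bound=4 product=14

Answer: 0 3 3 4 3 4 4 4 4 4 4 4 4 4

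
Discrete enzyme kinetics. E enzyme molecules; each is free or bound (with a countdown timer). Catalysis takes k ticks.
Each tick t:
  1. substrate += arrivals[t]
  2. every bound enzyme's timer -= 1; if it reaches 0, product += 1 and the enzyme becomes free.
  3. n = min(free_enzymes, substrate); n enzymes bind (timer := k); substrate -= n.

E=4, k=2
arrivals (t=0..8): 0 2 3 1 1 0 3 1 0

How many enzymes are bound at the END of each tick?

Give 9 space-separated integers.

t=0: arr=0 -> substrate=0 bound=0 product=0
t=1: arr=2 -> substrate=0 bound=2 product=0
t=2: arr=3 -> substrate=1 bound=4 product=0
t=3: arr=1 -> substrate=0 bound=4 product=2
t=4: arr=1 -> substrate=0 bound=3 product=4
t=5: arr=0 -> substrate=0 bound=1 product=6
t=6: arr=3 -> substrate=0 bound=3 product=7
t=7: arr=1 -> substrate=0 bound=4 product=7
t=8: arr=0 -> substrate=0 bound=1 product=10

Answer: 0 2 4 4 3 1 3 4 1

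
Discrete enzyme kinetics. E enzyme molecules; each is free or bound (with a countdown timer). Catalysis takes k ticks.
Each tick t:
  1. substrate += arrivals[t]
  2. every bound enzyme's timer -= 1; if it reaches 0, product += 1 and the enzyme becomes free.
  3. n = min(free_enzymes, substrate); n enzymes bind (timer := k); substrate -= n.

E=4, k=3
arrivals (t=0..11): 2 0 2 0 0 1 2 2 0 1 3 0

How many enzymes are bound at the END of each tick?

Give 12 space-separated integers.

t=0: arr=2 -> substrate=0 bound=2 product=0
t=1: arr=0 -> substrate=0 bound=2 product=0
t=2: arr=2 -> substrate=0 bound=4 product=0
t=3: arr=0 -> substrate=0 bound=2 product=2
t=4: arr=0 -> substrate=0 bound=2 product=2
t=5: arr=1 -> substrate=0 bound=1 product=4
t=6: arr=2 -> substrate=0 bound=3 product=4
t=7: arr=2 -> substrate=1 bound=4 product=4
t=8: arr=0 -> substrate=0 bound=4 product=5
t=9: arr=1 -> substrate=0 bound=3 product=7
t=10: arr=3 -> substrate=1 bound=4 product=8
t=11: arr=0 -> substrate=0 bound=4 product=9

Answer: 2 2 4 2 2 1 3 4 4 3 4 4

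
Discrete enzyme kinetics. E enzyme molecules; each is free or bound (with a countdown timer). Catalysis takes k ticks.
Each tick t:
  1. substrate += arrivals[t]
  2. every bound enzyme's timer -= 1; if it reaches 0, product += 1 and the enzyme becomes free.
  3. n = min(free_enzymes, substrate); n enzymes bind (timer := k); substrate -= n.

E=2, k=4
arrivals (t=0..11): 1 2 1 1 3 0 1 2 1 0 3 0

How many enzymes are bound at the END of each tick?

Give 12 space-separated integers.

Answer: 1 2 2 2 2 2 2 2 2 2 2 2

Derivation:
t=0: arr=1 -> substrate=0 bound=1 product=0
t=1: arr=2 -> substrate=1 bound=2 product=0
t=2: arr=1 -> substrate=2 bound=2 product=0
t=3: arr=1 -> substrate=3 bound=2 product=0
t=4: arr=3 -> substrate=5 bound=2 product=1
t=5: arr=0 -> substrate=4 bound=2 product=2
t=6: arr=1 -> substrate=5 bound=2 product=2
t=7: arr=2 -> substrate=7 bound=2 product=2
t=8: arr=1 -> substrate=7 bound=2 product=3
t=9: arr=0 -> substrate=6 bound=2 product=4
t=10: arr=3 -> substrate=9 bound=2 product=4
t=11: arr=0 -> substrate=9 bound=2 product=4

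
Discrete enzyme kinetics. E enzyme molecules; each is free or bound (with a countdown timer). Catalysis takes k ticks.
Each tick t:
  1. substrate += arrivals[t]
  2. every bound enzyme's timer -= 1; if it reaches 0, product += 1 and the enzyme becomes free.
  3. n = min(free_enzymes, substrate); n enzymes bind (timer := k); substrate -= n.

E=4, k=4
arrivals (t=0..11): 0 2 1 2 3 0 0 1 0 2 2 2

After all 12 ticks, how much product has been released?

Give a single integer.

t=0: arr=0 -> substrate=0 bound=0 product=0
t=1: arr=2 -> substrate=0 bound=2 product=0
t=2: arr=1 -> substrate=0 bound=3 product=0
t=3: arr=2 -> substrate=1 bound=4 product=0
t=4: arr=3 -> substrate=4 bound=4 product=0
t=5: arr=0 -> substrate=2 bound=4 product=2
t=6: arr=0 -> substrate=1 bound=4 product=3
t=7: arr=1 -> substrate=1 bound=4 product=4
t=8: arr=0 -> substrate=1 bound=4 product=4
t=9: arr=2 -> substrate=1 bound=4 product=6
t=10: arr=2 -> substrate=2 bound=4 product=7
t=11: arr=2 -> substrate=3 bound=4 product=8

Answer: 8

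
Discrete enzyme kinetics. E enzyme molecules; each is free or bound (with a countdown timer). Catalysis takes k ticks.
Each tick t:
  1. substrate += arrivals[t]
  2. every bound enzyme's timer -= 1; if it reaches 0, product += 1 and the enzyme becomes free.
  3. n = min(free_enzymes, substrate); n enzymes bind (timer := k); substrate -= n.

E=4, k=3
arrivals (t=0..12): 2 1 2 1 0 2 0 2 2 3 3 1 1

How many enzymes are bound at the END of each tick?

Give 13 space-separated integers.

Answer: 2 3 4 4 3 4 2 4 4 4 4 4 4

Derivation:
t=0: arr=2 -> substrate=0 bound=2 product=0
t=1: arr=1 -> substrate=0 bound=3 product=0
t=2: arr=2 -> substrate=1 bound=4 product=0
t=3: arr=1 -> substrate=0 bound=4 product=2
t=4: arr=0 -> substrate=0 bound=3 product=3
t=5: arr=2 -> substrate=0 bound=4 product=4
t=6: arr=0 -> substrate=0 bound=2 product=6
t=7: arr=2 -> substrate=0 bound=4 product=6
t=8: arr=2 -> substrate=0 bound=4 product=8
t=9: arr=3 -> substrate=3 bound=4 product=8
t=10: arr=3 -> substrate=4 bound=4 product=10
t=11: arr=1 -> substrate=3 bound=4 product=12
t=12: arr=1 -> substrate=4 bound=4 product=12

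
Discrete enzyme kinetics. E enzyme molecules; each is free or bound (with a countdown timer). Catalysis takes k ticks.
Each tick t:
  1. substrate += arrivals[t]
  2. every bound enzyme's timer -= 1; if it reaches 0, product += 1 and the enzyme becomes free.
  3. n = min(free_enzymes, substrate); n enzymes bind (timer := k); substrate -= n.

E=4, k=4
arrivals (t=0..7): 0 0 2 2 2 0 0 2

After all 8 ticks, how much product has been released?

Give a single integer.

Answer: 4

Derivation:
t=0: arr=0 -> substrate=0 bound=0 product=0
t=1: arr=0 -> substrate=0 bound=0 product=0
t=2: arr=2 -> substrate=0 bound=2 product=0
t=3: arr=2 -> substrate=0 bound=4 product=0
t=4: arr=2 -> substrate=2 bound=4 product=0
t=5: arr=0 -> substrate=2 bound=4 product=0
t=6: arr=0 -> substrate=0 bound=4 product=2
t=7: arr=2 -> substrate=0 bound=4 product=4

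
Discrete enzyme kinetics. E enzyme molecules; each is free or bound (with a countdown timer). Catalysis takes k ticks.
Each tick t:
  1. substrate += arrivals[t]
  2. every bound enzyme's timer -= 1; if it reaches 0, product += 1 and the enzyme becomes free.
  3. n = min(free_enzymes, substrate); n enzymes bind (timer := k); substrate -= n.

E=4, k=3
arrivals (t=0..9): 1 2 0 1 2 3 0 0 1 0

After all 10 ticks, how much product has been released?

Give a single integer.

Answer: 8

Derivation:
t=0: arr=1 -> substrate=0 bound=1 product=0
t=1: arr=2 -> substrate=0 bound=3 product=0
t=2: arr=0 -> substrate=0 bound=3 product=0
t=3: arr=1 -> substrate=0 bound=3 product=1
t=4: arr=2 -> substrate=0 bound=3 product=3
t=5: arr=3 -> substrate=2 bound=4 product=3
t=6: arr=0 -> substrate=1 bound=4 product=4
t=7: arr=0 -> substrate=0 bound=3 product=6
t=8: arr=1 -> substrate=0 bound=3 product=7
t=9: arr=0 -> substrate=0 bound=2 product=8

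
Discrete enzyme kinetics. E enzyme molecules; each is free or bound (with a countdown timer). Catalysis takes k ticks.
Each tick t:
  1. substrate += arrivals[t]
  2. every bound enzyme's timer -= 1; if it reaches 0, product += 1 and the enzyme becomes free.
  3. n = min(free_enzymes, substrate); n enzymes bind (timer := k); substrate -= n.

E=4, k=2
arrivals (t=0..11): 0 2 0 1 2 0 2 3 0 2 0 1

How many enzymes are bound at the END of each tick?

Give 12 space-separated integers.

t=0: arr=0 -> substrate=0 bound=0 product=0
t=1: arr=2 -> substrate=0 bound=2 product=0
t=2: arr=0 -> substrate=0 bound=2 product=0
t=3: arr=1 -> substrate=0 bound=1 product=2
t=4: arr=2 -> substrate=0 bound=3 product=2
t=5: arr=0 -> substrate=0 bound=2 product=3
t=6: arr=2 -> substrate=0 bound=2 product=5
t=7: arr=3 -> substrate=1 bound=4 product=5
t=8: arr=0 -> substrate=0 bound=3 product=7
t=9: arr=2 -> substrate=0 bound=3 product=9
t=10: arr=0 -> substrate=0 bound=2 product=10
t=11: arr=1 -> substrate=0 bound=1 product=12

Answer: 0 2 2 1 3 2 2 4 3 3 2 1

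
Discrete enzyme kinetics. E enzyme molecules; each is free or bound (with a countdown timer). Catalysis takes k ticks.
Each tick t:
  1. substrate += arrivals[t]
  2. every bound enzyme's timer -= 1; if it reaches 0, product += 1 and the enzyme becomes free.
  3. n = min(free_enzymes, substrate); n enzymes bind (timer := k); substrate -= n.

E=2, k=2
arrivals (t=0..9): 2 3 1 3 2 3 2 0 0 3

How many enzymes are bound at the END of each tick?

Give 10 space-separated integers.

Answer: 2 2 2 2 2 2 2 2 2 2

Derivation:
t=0: arr=2 -> substrate=0 bound=2 product=0
t=1: arr=3 -> substrate=3 bound=2 product=0
t=2: arr=1 -> substrate=2 bound=2 product=2
t=3: arr=3 -> substrate=5 bound=2 product=2
t=4: arr=2 -> substrate=5 bound=2 product=4
t=5: arr=3 -> substrate=8 bound=2 product=4
t=6: arr=2 -> substrate=8 bound=2 product=6
t=7: arr=0 -> substrate=8 bound=2 product=6
t=8: arr=0 -> substrate=6 bound=2 product=8
t=9: arr=3 -> substrate=9 bound=2 product=8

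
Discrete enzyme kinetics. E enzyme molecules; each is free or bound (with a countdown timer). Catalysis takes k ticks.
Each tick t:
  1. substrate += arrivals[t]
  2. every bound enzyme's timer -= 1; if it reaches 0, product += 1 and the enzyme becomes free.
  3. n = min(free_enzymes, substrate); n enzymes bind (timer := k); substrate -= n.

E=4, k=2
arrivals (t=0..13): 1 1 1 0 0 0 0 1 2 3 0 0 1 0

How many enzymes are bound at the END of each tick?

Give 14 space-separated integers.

Answer: 1 2 2 1 0 0 0 1 3 4 3 1 1 1

Derivation:
t=0: arr=1 -> substrate=0 bound=1 product=0
t=1: arr=1 -> substrate=0 bound=2 product=0
t=2: arr=1 -> substrate=0 bound=2 product=1
t=3: arr=0 -> substrate=0 bound=1 product=2
t=4: arr=0 -> substrate=0 bound=0 product=3
t=5: arr=0 -> substrate=0 bound=0 product=3
t=6: arr=0 -> substrate=0 bound=0 product=3
t=7: arr=1 -> substrate=0 bound=1 product=3
t=8: arr=2 -> substrate=0 bound=3 product=3
t=9: arr=3 -> substrate=1 bound=4 product=4
t=10: arr=0 -> substrate=0 bound=3 product=6
t=11: arr=0 -> substrate=0 bound=1 product=8
t=12: arr=1 -> substrate=0 bound=1 product=9
t=13: arr=0 -> substrate=0 bound=1 product=9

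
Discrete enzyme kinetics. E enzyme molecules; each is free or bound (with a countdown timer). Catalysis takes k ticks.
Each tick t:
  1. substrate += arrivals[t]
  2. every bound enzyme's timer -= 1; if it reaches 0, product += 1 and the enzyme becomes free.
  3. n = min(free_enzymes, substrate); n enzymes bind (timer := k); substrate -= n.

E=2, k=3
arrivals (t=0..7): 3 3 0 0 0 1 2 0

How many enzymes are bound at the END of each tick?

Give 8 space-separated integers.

Answer: 2 2 2 2 2 2 2 2

Derivation:
t=0: arr=3 -> substrate=1 bound=2 product=0
t=1: arr=3 -> substrate=4 bound=2 product=0
t=2: arr=0 -> substrate=4 bound=2 product=0
t=3: arr=0 -> substrate=2 bound=2 product=2
t=4: arr=0 -> substrate=2 bound=2 product=2
t=5: arr=1 -> substrate=3 bound=2 product=2
t=6: arr=2 -> substrate=3 bound=2 product=4
t=7: arr=0 -> substrate=3 bound=2 product=4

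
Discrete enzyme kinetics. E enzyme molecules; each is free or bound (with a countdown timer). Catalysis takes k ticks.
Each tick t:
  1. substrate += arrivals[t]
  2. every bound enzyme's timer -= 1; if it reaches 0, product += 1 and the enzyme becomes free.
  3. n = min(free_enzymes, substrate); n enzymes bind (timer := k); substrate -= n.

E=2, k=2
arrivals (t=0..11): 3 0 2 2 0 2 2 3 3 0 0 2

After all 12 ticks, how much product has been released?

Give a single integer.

Answer: 10

Derivation:
t=0: arr=3 -> substrate=1 bound=2 product=0
t=1: arr=0 -> substrate=1 bound=2 product=0
t=2: arr=2 -> substrate=1 bound=2 product=2
t=3: arr=2 -> substrate=3 bound=2 product=2
t=4: arr=0 -> substrate=1 bound=2 product=4
t=5: arr=2 -> substrate=3 bound=2 product=4
t=6: arr=2 -> substrate=3 bound=2 product=6
t=7: arr=3 -> substrate=6 bound=2 product=6
t=8: arr=3 -> substrate=7 bound=2 product=8
t=9: arr=0 -> substrate=7 bound=2 product=8
t=10: arr=0 -> substrate=5 bound=2 product=10
t=11: arr=2 -> substrate=7 bound=2 product=10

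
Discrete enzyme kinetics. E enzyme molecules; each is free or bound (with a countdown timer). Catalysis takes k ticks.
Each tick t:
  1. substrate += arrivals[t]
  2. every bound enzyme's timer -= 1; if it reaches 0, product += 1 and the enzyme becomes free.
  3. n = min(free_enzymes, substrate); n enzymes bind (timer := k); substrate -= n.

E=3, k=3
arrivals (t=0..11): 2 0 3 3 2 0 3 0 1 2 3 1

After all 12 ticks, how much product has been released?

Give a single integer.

t=0: arr=2 -> substrate=0 bound=2 product=0
t=1: arr=0 -> substrate=0 bound=2 product=0
t=2: arr=3 -> substrate=2 bound=3 product=0
t=3: arr=3 -> substrate=3 bound=3 product=2
t=4: arr=2 -> substrate=5 bound=3 product=2
t=5: arr=0 -> substrate=4 bound=3 product=3
t=6: arr=3 -> substrate=5 bound=3 product=5
t=7: arr=0 -> substrate=5 bound=3 product=5
t=8: arr=1 -> substrate=5 bound=3 product=6
t=9: arr=2 -> substrate=5 bound=3 product=8
t=10: arr=3 -> substrate=8 bound=3 product=8
t=11: arr=1 -> substrate=8 bound=3 product=9

Answer: 9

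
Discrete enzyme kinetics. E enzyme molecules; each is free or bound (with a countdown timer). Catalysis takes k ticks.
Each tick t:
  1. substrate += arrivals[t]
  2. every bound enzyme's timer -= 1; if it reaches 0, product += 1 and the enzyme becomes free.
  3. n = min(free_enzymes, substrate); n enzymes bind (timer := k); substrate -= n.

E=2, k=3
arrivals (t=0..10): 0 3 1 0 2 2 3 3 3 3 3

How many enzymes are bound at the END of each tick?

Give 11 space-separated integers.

t=0: arr=0 -> substrate=0 bound=0 product=0
t=1: arr=3 -> substrate=1 bound=2 product=0
t=2: arr=1 -> substrate=2 bound=2 product=0
t=3: arr=0 -> substrate=2 bound=2 product=0
t=4: arr=2 -> substrate=2 bound=2 product=2
t=5: arr=2 -> substrate=4 bound=2 product=2
t=6: arr=3 -> substrate=7 bound=2 product=2
t=7: arr=3 -> substrate=8 bound=2 product=4
t=8: arr=3 -> substrate=11 bound=2 product=4
t=9: arr=3 -> substrate=14 bound=2 product=4
t=10: arr=3 -> substrate=15 bound=2 product=6

Answer: 0 2 2 2 2 2 2 2 2 2 2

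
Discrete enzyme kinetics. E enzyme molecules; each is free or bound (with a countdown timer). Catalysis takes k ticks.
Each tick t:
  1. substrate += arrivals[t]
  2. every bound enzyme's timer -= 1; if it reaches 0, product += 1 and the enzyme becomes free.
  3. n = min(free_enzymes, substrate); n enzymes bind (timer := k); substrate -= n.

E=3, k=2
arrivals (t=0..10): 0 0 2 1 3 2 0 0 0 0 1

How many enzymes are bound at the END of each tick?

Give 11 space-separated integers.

t=0: arr=0 -> substrate=0 bound=0 product=0
t=1: arr=0 -> substrate=0 bound=0 product=0
t=2: arr=2 -> substrate=0 bound=2 product=0
t=3: arr=1 -> substrate=0 bound=3 product=0
t=4: arr=3 -> substrate=1 bound=3 product=2
t=5: arr=2 -> substrate=2 bound=3 product=3
t=6: arr=0 -> substrate=0 bound=3 product=5
t=7: arr=0 -> substrate=0 bound=2 product=6
t=8: arr=0 -> substrate=0 bound=0 product=8
t=9: arr=0 -> substrate=0 bound=0 product=8
t=10: arr=1 -> substrate=0 bound=1 product=8

Answer: 0 0 2 3 3 3 3 2 0 0 1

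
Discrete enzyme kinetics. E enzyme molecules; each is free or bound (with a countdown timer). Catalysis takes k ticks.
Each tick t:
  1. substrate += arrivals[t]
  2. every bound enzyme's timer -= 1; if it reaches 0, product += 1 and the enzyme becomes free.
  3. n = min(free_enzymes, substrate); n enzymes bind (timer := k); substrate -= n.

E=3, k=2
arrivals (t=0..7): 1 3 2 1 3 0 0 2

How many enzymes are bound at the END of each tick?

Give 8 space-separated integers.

t=0: arr=1 -> substrate=0 bound=1 product=0
t=1: arr=3 -> substrate=1 bound=3 product=0
t=2: arr=2 -> substrate=2 bound=3 product=1
t=3: arr=1 -> substrate=1 bound=3 product=3
t=4: arr=3 -> substrate=3 bound=3 product=4
t=5: arr=0 -> substrate=1 bound=3 product=6
t=6: arr=0 -> substrate=0 bound=3 product=7
t=7: arr=2 -> substrate=0 bound=3 product=9

Answer: 1 3 3 3 3 3 3 3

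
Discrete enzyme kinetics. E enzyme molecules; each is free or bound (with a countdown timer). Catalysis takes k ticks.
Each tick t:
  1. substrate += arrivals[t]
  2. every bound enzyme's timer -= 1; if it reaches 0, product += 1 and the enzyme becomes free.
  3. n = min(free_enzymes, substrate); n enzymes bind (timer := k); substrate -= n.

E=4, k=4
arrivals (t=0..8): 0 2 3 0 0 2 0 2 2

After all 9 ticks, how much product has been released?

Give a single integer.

Answer: 4

Derivation:
t=0: arr=0 -> substrate=0 bound=0 product=0
t=1: arr=2 -> substrate=0 bound=2 product=0
t=2: arr=3 -> substrate=1 bound=4 product=0
t=3: arr=0 -> substrate=1 bound=4 product=0
t=4: arr=0 -> substrate=1 bound=4 product=0
t=5: arr=2 -> substrate=1 bound=4 product=2
t=6: arr=0 -> substrate=0 bound=3 product=4
t=7: arr=2 -> substrate=1 bound=4 product=4
t=8: arr=2 -> substrate=3 bound=4 product=4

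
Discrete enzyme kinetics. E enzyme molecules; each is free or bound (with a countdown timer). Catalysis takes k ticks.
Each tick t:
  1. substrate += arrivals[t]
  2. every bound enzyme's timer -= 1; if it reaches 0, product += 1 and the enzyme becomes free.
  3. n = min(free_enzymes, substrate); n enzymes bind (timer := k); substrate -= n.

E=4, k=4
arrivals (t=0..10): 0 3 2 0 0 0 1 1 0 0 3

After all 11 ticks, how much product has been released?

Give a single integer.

Answer: 6

Derivation:
t=0: arr=0 -> substrate=0 bound=0 product=0
t=1: arr=3 -> substrate=0 bound=3 product=0
t=2: arr=2 -> substrate=1 bound=4 product=0
t=3: arr=0 -> substrate=1 bound=4 product=0
t=4: arr=0 -> substrate=1 bound=4 product=0
t=5: arr=0 -> substrate=0 bound=2 product=3
t=6: arr=1 -> substrate=0 bound=2 product=4
t=7: arr=1 -> substrate=0 bound=3 product=4
t=8: arr=0 -> substrate=0 bound=3 product=4
t=9: arr=0 -> substrate=0 bound=2 product=5
t=10: arr=3 -> substrate=0 bound=4 product=6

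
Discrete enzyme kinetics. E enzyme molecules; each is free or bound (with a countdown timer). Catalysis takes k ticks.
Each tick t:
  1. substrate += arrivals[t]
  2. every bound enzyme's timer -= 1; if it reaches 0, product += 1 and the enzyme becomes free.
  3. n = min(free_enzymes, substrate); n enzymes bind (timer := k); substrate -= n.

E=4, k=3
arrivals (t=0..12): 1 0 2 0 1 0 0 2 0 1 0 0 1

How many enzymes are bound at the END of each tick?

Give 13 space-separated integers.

t=0: arr=1 -> substrate=0 bound=1 product=0
t=1: arr=0 -> substrate=0 bound=1 product=0
t=2: arr=2 -> substrate=0 bound=3 product=0
t=3: arr=0 -> substrate=0 bound=2 product=1
t=4: arr=1 -> substrate=0 bound=3 product=1
t=5: arr=0 -> substrate=0 bound=1 product=3
t=6: arr=0 -> substrate=0 bound=1 product=3
t=7: arr=2 -> substrate=0 bound=2 product=4
t=8: arr=0 -> substrate=0 bound=2 product=4
t=9: arr=1 -> substrate=0 bound=3 product=4
t=10: arr=0 -> substrate=0 bound=1 product=6
t=11: arr=0 -> substrate=0 bound=1 product=6
t=12: arr=1 -> substrate=0 bound=1 product=7

Answer: 1 1 3 2 3 1 1 2 2 3 1 1 1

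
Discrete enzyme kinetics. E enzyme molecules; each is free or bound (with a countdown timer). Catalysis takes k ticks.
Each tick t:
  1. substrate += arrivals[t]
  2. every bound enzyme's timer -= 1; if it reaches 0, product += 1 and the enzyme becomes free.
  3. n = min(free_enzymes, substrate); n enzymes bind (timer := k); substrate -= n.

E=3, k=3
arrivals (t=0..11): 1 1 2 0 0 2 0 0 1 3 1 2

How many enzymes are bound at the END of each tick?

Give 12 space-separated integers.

t=0: arr=1 -> substrate=0 bound=1 product=0
t=1: arr=1 -> substrate=0 bound=2 product=0
t=2: arr=2 -> substrate=1 bound=3 product=0
t=3: arr=0 -> substrate=0 bound=3 product=1
t=4: arr=0 -> substrate=0 bound=2 product=2
t=5: arr=2 -> substrate=0 bound=3 product=3
t=6: arr=0 -> substrate=0 bound=2 product=4
t=7: arr=0 -> substrate=0 bound=2 product=4
t=8: arr=1 -> substrate=0 bound=1 product=6
t=9: arr=3 -> substrate=1 bound=3 product=6
t=10: arr=1 -> substrate=2 bound=3 product=6
t=11: arr=2 -> substrate=3 bound=3 product=7

Answer: 1 2 3 3 2 3 2 2 1 3 3 3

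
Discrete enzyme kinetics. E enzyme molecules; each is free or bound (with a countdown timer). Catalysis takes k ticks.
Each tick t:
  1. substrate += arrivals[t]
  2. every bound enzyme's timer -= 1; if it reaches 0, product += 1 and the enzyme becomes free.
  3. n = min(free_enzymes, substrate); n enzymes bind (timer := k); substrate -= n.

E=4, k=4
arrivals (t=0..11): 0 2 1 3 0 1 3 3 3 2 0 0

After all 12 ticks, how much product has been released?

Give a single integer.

t=0: arr=0 -> substrate=0 bound=0 product=0
t=1: arr=2 -> substrate=0 bound=2 product=0
t=2: arr=1 -> substrate=0 bound=3 product=0
t=3: arr=3 -> substrate=2 bound=4 product=0
t=4: arr=0 -> substrate=2 bound=4 product=0
t=5: arr=1 -> substrate=1 bound=4 product=2
t=6: arr=3 -> substrate=3 bound=4 product=3
t=7: arr=3 -> substrate=5 bound=4 product=4
t=8: arr=3 -> substrate=8 bound=4 product=4
t=9: arr=2 -> substrate=8 bound=4 product=6
t=10: arr=0 -> substrate=7 bound=4 product=7
t=11: arr=0 -> substrate=6 bound=4 product=8

Answer: 8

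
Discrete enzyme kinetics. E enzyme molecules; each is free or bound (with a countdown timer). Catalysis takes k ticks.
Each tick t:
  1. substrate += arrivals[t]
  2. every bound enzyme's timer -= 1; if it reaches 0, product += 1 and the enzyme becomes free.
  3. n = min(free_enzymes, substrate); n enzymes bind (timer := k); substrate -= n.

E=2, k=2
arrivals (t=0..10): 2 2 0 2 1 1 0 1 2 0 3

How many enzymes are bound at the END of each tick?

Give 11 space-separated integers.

Answer: 2 2 2 2 2 2 2 2 2 2 2

Derivation:
t=0: arr=2 -> substrate=0 bound=2 product=0
t=1: arr=2 -> substrate=2 bound=2 product=0
t=2: arr=0 -> substrate=0 bound=2 product=2
t=3: arr=2 -> substrate=2 bound=2 product=2
t=4: arr=1 -> substrate=1 bound=2 product=4
t=5: arr=1 -> substrate=2 bound=2 product=4
t=6: arr=0 -> substrate=0 bound=2 product=6
t=7: arr=1 -> substrate=1 bound=2 product=6
t=8: arr=2 -> substrate=1 bound=2 product=8
t=9: arr=0 -> substrate=1 bound=2 product=8
t=10: arr=3 -> substrate=2 bound=2 product=10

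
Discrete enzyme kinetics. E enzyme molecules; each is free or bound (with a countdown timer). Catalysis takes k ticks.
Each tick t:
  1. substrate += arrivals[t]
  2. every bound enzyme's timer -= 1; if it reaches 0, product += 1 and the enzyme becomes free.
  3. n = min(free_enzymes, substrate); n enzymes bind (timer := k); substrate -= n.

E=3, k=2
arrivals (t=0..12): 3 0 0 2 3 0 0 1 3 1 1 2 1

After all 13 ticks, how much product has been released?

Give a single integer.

Answer: 14

Derivation:
t=0: arr=3 -> substrate=0 bound=3 product=0
t=1: arr=0 -> substrate=0 bound=3 product=0
t=2: arr=0 -> substrate=0 bound=0 product=3
t=3: arr=2 -> substrate=0 bound=2 product=3
t=4: arr=3 -> substrate=2 bound=3 product=3
t=5: arr=0 -> substrate=0 bound=3 product=5
t=6: arr=0 -> substrate=0 bound=2 product=6
t=7: arr=1 -> substrate=0 bound=1 product=8
t=8: arr=3 -> substrate=1 bound=3 product=8
t=9: arr=1 -> substrate=1 bound=3 product=9
t=10: arr=1 -> substrate=0 bound=3 product=11
t=11: arr=2 -> substrate=1 bound=3 product=12
t=12: arr=1 -> substrate=0 bound=3 product=14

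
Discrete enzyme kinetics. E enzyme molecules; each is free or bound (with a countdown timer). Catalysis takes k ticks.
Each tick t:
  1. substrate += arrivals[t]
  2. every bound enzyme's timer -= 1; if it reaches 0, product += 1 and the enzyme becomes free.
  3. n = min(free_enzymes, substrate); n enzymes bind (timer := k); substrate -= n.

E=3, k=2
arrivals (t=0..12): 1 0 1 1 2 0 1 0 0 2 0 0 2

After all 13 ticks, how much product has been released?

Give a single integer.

Answer: 8

Derivation:
t=0: arr=1 -> substrate=0 bound=1 product=0
t=1: arr=0 -> substrate=0 bound=1 product=0
t=2: arr=1 -> substrate=0 bound=1 product=1
t=3: arr=1 -> substrate=0 bound=2 product=1
t=4: arr=2 -> substrate=0 bound=3 product=2
t=5: arr=0 -> substrate=0 bound=2 product=3
t=6: arr=1 -> substrate=0 bound=1 product=5
t=7: arr=0 -> substrate=0 bound=1 product=5
t=8: arr=0 -> substrate=0 bound=0 product=6
t=9: arr=2 -> substrate=0 bound=2 product=6
t=10: arr=0 -> substrate=0 bound=2 product=6
t=11: arr=0 -> substrate=0 bound=0 product=8
t=12: arr=2 -> substrate=0 bound=2 product=8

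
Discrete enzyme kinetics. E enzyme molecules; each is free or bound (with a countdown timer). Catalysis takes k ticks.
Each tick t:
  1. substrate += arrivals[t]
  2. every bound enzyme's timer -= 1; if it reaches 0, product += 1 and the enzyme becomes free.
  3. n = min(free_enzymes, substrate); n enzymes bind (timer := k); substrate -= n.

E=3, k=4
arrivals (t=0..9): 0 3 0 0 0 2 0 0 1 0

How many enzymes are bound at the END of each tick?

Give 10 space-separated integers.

t=0: arr=0 -> substrate=0 bound=0 product=0
t=1: arr=3 -> substrate=0 bound=3 product=0
t=2: arr=0 -> substrate=0 bound=3 product=0
t=3: arr=0 -> substrate=0 bound=3 product=0
t=4: arr=0 -> substrate=0 bound=3 product=0
t=5: arr=2 -> substrate=0 bound=2 product=3
t=6: arr=0 -> substrate=0 bound=2 product=3
t=7: arr=0 -> substrate=0 bound=2 product=3
t=8: arr=1 -> substrate=0 bound=3 product=3
t=9: arr=0 -> substrate=0 bound=1 product=5

Answer: 0 3 3 3 3 2 2 2 3 1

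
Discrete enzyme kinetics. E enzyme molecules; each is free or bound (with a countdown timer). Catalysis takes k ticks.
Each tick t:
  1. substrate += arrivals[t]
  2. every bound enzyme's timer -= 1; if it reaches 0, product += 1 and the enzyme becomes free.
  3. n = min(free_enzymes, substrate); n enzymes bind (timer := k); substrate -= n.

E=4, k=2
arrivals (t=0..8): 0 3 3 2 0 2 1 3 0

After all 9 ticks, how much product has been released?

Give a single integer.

t=0: arr=0 -> substrate=0 bound=0 product=0
t=1: arr=3 -> substrate=0 bound=3 product=0
t=2: arr=3 -> substrate=2 bound=4 product=0
t=3: arr=2 -> substrate=1 bound=4 product=3
t=4: arr=0 -> substrate=0 bound=4 product=4
t=5: arr=2 -> substrate=0 bound=3 product=7
t=6: arr=1 -> substrate=0 bound=3 product=8
t=7: arr=3 -> substrate=0 bound=4 product=10
t=8: arr=0 -> substrate=0 bound=3 product=11

Answer: 11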